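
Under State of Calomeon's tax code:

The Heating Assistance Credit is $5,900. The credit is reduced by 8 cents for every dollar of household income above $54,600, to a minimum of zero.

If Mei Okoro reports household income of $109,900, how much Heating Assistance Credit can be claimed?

$1,476

Heating Assistance Credit: 8% of the $55,300 excess over $54,600 is $4,424; credit = $5,900 − $4,424 = $1,476.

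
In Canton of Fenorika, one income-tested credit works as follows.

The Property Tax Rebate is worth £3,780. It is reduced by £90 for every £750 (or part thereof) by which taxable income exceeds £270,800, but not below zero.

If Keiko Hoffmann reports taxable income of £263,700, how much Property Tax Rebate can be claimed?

£3,780

Property Tax Rebate: £263,700 is at or below the £270,800 threshold, so the full £3,780 applies.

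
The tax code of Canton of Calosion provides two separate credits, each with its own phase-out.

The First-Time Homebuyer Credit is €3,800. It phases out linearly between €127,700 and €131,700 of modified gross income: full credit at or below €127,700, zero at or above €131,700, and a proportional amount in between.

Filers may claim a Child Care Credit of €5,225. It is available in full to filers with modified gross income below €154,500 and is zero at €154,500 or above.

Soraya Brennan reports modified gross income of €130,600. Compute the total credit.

First-Time Homebuyer Credit: €130,600 is €2,900 into a €4,000 phase-out range, leaving 1,100/4,000 of the credit: €3,800 × 1,100/4,000 = €1,045.
Child Care Credit: €130,600 is below the €154,500 cutoff, so the full €5,225 applies.
Total: €1,045 + €5,225 = €6,270.

€6,270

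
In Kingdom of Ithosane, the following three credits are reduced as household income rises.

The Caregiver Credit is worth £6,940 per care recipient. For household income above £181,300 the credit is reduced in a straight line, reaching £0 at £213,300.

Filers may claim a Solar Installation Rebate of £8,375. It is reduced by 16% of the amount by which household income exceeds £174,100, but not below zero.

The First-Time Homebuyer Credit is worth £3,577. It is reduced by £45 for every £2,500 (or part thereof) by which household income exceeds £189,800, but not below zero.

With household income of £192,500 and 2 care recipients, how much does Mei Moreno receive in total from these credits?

Caregiver Credit: base = 2 × £6,940 = £13,880. £192,500 is £11,200 into a £32,000 phase-out range, leaving 20,800/32,000 of the credit: £13,880 × 20,800/32,000 = £9,022.
Solar Installation Rebate: 16% of the £18,400 excess over £174,100 is £2,944; credit = £8,375 − £2,944 = £5,431.
First-Time Homebuyer Credit: income exceeds £189,800 by £2,700, which is 2 full-or-partial £2,500 increments; reduction = 2 × £45 = £90, leaving £3,487.
Total: £9,022 + £5,431 + £3,487 = £17,940.

£17,940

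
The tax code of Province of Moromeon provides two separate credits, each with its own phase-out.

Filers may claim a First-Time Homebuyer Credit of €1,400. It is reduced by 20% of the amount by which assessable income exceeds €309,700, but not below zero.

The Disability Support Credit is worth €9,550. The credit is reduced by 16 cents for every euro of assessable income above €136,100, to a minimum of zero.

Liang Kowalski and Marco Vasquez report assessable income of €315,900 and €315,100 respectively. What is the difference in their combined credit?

€160

Liang (€315,900): First-Time Homebuyer Credit: 20% of the €6,200 excess over €309,700 is €1,240; credit = €1,400 − €1,240 = €160. Disability Support Credit: 16% of the €179,800 excess over €136,100 is €28,768 ≥ base, so the credit is €0. total €160 + €0 = €160
Marco (€315,100): First-Time Homebuyer Credit: 20% of the €5,400 excess over €309,700 is €1,080; credit = €1,400 − €1,080 = €320. Disability Support Credit: 16% of the €179,000 excess over €136,100 is €28,640 ≥ base, so the credit is €0. total €320 + €0 = €320
Difference: |€160 − €320| = €160.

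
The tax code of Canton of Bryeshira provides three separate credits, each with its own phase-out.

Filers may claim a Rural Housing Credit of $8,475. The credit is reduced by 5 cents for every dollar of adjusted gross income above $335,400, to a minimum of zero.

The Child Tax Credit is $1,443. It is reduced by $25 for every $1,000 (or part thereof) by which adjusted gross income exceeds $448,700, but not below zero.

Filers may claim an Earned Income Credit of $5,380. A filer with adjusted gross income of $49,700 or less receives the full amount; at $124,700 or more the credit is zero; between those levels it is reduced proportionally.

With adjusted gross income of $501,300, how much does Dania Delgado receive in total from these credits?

Rural Housing Credit: 5% of the $165,900 excess over $335,400 is $8,295; credit = $8,475 − $8,295 = $180.
Child Tax Credit: income exceeds $448,700 by $52,600, which is 53 full-or-partial $1,000 increments; reduction = 53 × $25 = $1,325, leaving $118.
Earned Income Credit: $501,300 is at or above $124,700, so the credit is $0.
Total: $180 + $118 + $0 = $298.

$298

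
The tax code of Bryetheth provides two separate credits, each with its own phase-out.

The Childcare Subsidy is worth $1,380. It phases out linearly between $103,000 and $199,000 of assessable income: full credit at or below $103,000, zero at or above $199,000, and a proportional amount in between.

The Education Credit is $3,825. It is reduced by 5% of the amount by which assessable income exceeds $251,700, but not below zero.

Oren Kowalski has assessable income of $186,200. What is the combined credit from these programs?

$4,009

Childcare Subsidy: $186,200 is $83,200 into a $96,000 phase-out range, leaving 12,800/96,000 of the credit: $1,380 × 12,800/96,000 = $184.
Education Credit: $186,200 is at or below the $251,700 threshold, so the full $3,825 applies.
Total: $184 + $3,825 = $4,009.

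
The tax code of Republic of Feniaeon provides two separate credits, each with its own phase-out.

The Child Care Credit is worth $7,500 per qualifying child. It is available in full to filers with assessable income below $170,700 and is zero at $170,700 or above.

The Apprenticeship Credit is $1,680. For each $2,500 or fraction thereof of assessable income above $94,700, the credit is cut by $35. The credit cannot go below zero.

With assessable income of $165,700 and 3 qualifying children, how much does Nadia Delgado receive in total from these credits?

$23,165

Child Care Credit: base = 3 × $7,500 = $22,500. $165,700 is below the $170,700 cutoff, so the full $22,500 applies.
Apprenticeship Credit: income exceeds $94,700 by $71,000, which is 29 full-or-partial $2,500 increments; reduction = 29 × $35 = $1,015, leaving $665.
Total: $22,500 + $665 = $23,165.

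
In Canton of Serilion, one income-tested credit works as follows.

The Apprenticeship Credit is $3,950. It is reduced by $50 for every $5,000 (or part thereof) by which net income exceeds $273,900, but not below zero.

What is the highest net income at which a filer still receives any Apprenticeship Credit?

$663,900

After 78 increments the reduction is 78 × $50 = $3,900, leaving $50; one more increment wipes it out. Increment 78 ends at excess 78 × $5,000 = $390,000, so the highest qualifying income is $273,900 + $390,000 = $663,900.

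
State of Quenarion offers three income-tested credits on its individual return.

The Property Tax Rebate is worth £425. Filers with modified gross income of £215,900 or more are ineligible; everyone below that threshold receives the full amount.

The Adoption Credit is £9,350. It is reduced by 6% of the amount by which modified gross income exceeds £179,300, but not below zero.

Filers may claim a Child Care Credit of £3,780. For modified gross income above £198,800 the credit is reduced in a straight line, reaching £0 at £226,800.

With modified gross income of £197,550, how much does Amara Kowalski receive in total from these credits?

£12,460

Property Tax Rebate: £197,550 is below the £215,900 cutoff, so the full £425 applies.
Adoption Credit: 6% of the £18,250 excess over £179,300 is £1,095; credit = £9,350 − £1,095 = £8,255.
Child Care Credit: £197,550 is at or below the £198,800 threshold, so the full £3,780 applies.
Total: £425 + £8,255 + £3,780 = £12,460.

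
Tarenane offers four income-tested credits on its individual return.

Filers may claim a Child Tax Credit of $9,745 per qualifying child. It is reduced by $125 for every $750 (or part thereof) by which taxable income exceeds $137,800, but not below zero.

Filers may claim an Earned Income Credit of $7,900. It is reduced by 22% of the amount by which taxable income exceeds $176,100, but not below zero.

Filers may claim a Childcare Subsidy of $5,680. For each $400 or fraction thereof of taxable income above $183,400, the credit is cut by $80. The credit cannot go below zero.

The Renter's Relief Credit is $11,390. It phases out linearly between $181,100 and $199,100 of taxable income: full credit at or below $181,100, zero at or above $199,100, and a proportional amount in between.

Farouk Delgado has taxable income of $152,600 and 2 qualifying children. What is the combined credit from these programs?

$41,960

Child Tax Credit: base = 2 × $9,745 = $19,490. income exceeds $137,800 by $14,800, which is 20 full-or-partial $750 increments; reduction = 20 × $125 = $2,500, leaving $16,990.
Earned Income Credit: $152,600 is at or below the $176,100 threshold, so the full $7,900 applies.
Childcare Subsidy: $152,600 is at or below the $183,400 threshold, so the full $5,680 applies.
Renter's Relief Credit: $152,600 is at or below the $181,100 threshold, so the full $11,390 applies.
Total: $16,990 + $7,900 + $5,680 + $11,390 = $41,960.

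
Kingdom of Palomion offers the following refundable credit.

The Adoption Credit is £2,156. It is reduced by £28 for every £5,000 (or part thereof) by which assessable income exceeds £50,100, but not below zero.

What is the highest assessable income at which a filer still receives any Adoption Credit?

After 76 increments the reduction is 76 × £28 = £2,128, leaving £28; one more increment wipes it out. Increment 76 ends at excess 76 × £5,000 = £380,000, so the highest qualifying income is £50,100 + £380,000 = £430,100.

£430,100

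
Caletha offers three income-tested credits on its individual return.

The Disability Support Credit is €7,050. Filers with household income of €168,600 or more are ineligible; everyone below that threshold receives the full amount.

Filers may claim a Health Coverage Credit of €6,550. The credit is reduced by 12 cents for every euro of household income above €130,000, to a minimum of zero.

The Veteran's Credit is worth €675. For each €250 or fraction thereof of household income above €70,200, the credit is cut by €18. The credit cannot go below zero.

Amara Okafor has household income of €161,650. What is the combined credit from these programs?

€9,802

Disability Support Credit: €161,650 is below the €168,600 cutoff, so the full €7,050 applies.
Health Coverage Credit: 12% of the €31,650 excess over €130,000 is €3,798; credit = €6,550 − €3,798 = €2,752.
Veteran's Credit: income exceeds €70,200 by €91,450 → 366 increments × €18 = €6,588 ≥ base, so the credit is €0.
Total: €7,050 + €2,752 + €0 = €9,802.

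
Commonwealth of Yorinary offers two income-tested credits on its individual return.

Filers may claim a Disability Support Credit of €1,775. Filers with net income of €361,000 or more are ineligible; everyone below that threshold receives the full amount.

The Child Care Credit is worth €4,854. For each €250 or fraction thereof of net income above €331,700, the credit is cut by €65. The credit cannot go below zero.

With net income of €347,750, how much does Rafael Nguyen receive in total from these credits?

€2,404

Disability Support Credit: €347,750 is below the €361,000 cutoff, so the full €1,775 applies.
Child Care Credit: income exceeds €331,700 by €16,050, which is 65 full-or-partial €250 increments; reduction = 65 × €65 = €4,225, leaving €629.
Total: €1,775 + €629 = €2,404.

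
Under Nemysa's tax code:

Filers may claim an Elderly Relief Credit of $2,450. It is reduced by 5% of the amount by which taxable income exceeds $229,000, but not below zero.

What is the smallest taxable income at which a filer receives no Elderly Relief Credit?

$278,000

The credit falls by 5% of each dollar above $229,000, so it reaches zero when the excess is $2,450 / 5% = $49,000: income = $229,000 + $49,000 = $278,000.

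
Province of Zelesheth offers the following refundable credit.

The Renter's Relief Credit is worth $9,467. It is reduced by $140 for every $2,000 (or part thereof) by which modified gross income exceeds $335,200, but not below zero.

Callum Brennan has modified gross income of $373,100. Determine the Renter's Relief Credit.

$6,807

Renter's Relief Credit: income exceeds $335,200 by $37,900, which is 19 full-or-partial $2,000 increments; reduction = 19 × $140 = $2,660, leaving $6,807.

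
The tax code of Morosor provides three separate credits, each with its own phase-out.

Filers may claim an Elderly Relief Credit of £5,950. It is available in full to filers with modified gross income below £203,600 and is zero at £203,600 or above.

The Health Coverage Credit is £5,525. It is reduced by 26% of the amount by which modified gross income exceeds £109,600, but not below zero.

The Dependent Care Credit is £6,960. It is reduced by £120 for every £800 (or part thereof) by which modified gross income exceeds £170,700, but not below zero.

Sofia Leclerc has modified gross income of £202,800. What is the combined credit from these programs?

£7,990

Elderly Relief Credit: £202,800 is below the £203,600 cutoff, so the full £5,950 applies.
Health Coverage Credit: 26% of the £93,200 excess over £109,600 is £24,232 ≥ base, so the credit is £0.
Dependent Care Credit: income exceeds £170,700 by £32,100, which is 41 full-or-partial £800 increments; reduction = 41 × £120 = £4,920, leaving £2,040.
Total: £5,950 + £0 + £2,040 = £7,990.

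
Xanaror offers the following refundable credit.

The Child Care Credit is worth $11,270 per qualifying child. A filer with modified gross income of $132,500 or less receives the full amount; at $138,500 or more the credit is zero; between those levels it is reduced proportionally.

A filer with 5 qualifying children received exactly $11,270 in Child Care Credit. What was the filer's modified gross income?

Full credit = 5 × $11,270 = $56,350.
$11,270 is 11,270/56,350 of the full $56,350, so 45,080/56,350 of the $6,000 range has been used: income = $132,500 + $6,000 × 45,080/56,350 = $137,300.

$137,300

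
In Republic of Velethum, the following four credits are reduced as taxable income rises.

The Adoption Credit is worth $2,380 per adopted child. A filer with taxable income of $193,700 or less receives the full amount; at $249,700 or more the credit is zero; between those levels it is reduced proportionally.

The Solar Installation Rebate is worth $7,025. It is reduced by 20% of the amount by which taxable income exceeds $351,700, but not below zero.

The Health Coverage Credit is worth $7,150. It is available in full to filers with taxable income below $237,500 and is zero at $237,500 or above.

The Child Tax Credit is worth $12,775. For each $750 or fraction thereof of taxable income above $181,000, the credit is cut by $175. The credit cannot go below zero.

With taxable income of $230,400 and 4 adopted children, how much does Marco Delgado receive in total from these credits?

Adoption Credit: base = 4 × $2,380 = $9,520. $230,400 is $36,700 into a $56,000 phase-out range, leaving 19,300/56,000 of the credit: $9,520 × 19,300/56,000 = $3,281.
Solar Installation Rebate: $230,400 is at or below the $351,700 threshold, so the full $7,025 applies.
Health Coverage Credit: $230,400 is below the $237,500 cutoff, so the full $7,150 applies.
Child Tax Credit: income exceeds $181,000 by $49,400, which is 66 full-or-partial $750 increments; reduction = 66 × $175 = $11,550, leaving $1,225.
Total: $3,281 + $7,025 + $7,150 + $1,225 = $18,681.

$18,681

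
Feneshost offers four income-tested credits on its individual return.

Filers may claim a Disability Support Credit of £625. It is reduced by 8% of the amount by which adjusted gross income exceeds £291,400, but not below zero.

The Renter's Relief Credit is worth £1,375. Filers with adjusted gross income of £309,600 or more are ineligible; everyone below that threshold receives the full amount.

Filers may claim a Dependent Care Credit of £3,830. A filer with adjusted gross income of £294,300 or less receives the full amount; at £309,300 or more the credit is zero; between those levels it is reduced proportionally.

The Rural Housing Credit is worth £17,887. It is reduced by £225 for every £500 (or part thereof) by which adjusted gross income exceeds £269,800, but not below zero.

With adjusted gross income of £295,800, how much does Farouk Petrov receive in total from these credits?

Disability Support Credit: 8% of the £4,400 excess over £291,400 is £352; credit = £625 − £352 = £273.
Renter's Relief Credit: £295,800 is below the £309,600 cutoff, so the full £1,375 applies.
Dependent Care Credit: £295,800 is £1,500 into a £15,000 phase-out range, leaving 13,500/15,000 of the credit: £3,830 × 13,500/15,000 = £3,447.
Rural Housing Credit: income exceeds £269,800 by £26,000, which is 52 full-or-partial £500 increments; reduction = 52 × £225 = £11,700, leaving £6,187.
Total: £273 + £1,375 + £3,447 + £6,187 = £11,282.

£11,282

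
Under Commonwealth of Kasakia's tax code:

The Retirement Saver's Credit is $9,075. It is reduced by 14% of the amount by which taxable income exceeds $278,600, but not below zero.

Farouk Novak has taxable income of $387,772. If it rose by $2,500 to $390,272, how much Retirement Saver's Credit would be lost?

At $387,772 — 14% of the $109,172 excess over $278,600 is $15,284.08 ≥ base, so the credit is $0.
At $390,272 — 14% of the $111,672 excess over $278,600 is $15,634.08 ≥ base, so the credit is $0.
Lost: $0 − $0 = $0.

$0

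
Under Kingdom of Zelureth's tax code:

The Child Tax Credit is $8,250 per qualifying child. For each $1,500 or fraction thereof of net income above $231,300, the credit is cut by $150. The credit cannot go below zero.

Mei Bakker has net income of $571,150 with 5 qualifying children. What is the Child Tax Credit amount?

$7,200

Child Tax Credit: base = 5 × $8,250 = $41,250. income exceeds $231,300 by $339,850, which is 227 full-or-partial $1,500 increments; reduction = 227 × $150 = $34,050, leaving $7,200.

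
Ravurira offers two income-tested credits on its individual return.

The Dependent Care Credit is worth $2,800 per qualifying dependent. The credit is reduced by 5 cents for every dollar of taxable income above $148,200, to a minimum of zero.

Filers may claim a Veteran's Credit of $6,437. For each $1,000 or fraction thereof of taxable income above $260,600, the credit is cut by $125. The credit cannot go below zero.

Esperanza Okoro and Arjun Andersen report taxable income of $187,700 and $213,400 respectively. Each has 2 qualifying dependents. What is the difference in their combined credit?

$1,285

Esperanza ($187,700): Dependent Care Credit: base = 2 × $2,800 = $5,600. 5% of the $39,500 excess over $148,200 is $1,975; credit = $5,600 − $1,975 = $3,625. Veteran's Credit: $187,700 is at or below the $260,600 threshold, so the full $6,437 applies. total $3,625 + $6,437 = $10,062
Arjun ($213,400): Dependent Care Credit: base = 2 × $2,800 = $5,600. 5% of the $65,200 excess over $148,200 is $3,260; credit = $5,600 − $3,260 = $2,340. Veteran's Credit: $213,400 is at or below the $260,600 threshold, so the full $6,437 applies. total $2,340 + $6,437 = $8,777
Difference: |$10,062 − $8,777| = $1,285.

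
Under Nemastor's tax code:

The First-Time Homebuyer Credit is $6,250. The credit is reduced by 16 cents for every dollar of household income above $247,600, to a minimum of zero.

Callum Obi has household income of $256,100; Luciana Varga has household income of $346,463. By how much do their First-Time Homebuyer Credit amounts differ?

Callum ($256,100): First-Time Homebuyer Credit: 16% of the $8,500 excess over $247,600 is $1,360; credit = $6,250 − $1,360 = $4,890.
Luciana ($346,463): First-Time Homebuyer Credit: 16% of the $98,863 excess over $247,600 is $15,818.08 ≥ base, so the credit is $0.
Difference: |$4,890 − $0| = $4,890.

$4,890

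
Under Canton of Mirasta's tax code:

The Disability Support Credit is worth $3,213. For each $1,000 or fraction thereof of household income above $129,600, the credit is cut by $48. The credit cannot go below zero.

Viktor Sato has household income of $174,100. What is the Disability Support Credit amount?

$1,053

Disability Support Credit: income exceeds $129,600 by $44,500, which is 45 full-or-partial $1,000 increments; reduction = 45 × $48 = $2,160, leaving $1,053.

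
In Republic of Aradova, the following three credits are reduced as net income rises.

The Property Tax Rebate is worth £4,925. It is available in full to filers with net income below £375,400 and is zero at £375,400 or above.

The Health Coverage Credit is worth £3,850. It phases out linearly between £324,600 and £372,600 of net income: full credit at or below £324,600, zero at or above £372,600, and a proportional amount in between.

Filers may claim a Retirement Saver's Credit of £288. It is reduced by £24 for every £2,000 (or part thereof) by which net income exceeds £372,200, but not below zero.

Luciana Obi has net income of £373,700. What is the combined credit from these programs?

£5,189

Property Tax Rebate: £373,700 is below the £375,400 cutoff, so the full £4,925 applies.
Health Coverage Credit: £373,700 is at or above £372,600, so the credit is £0.
Retirement Saver's Credit: income exceeds £372,200 by £1,500, which is 1 full-or-partial £2,000 increment; reduction = 1 × £24 = £24, leaving £264.
Total: £4,925 + £0 + £264 = £5,189.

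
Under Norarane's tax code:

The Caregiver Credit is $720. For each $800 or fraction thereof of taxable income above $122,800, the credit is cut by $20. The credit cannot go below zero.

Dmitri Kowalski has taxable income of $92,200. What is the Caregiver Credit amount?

$720

Caregiver Credit: $92,200 is at or below the $122,800 threshold, so the full $720 applies.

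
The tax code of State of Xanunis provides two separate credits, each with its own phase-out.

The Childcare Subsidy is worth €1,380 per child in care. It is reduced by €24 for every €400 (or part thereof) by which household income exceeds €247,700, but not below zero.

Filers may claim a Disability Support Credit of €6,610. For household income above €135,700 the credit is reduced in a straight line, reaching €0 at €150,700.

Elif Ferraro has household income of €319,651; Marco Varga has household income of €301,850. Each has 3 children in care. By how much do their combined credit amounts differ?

Elif (€319,651): Childcare Subsidy: base = 3 × €1,380 = €4,140. income exceeds €247,700 by €71,951 → 180 increments × €24 = €4,320 ≥ base, so the credit is €0. Disability Support Credit: €319,651 is at or above €150,700, so the credit is €0. total €0 + €0 = €0
Marco (€301,850): Childcare Subsidy: base = 3 × €1,380 = €4,140. income exceeds €247,700 by €54,150, which is 136 full-or-partial €400 increments; reduction = 136 × €24 = €3,264, leaving €876. Disability Support Credit: €301,850 is at or above €150,700, so the credit is €0. total €876 + €0 = €876
Difference: |€0 − €876| = €876.

€876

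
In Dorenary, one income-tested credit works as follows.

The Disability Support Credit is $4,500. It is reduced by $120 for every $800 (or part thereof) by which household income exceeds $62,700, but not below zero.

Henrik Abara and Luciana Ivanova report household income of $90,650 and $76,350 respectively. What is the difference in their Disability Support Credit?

$2,040

Henrik ($90,650): Disability Support Credit: income exceeds $62,700 by $27,950, which is 35 full-or-partial $800 increments; reduction = 35 × $120 = $4,200, leaving $300.
Luciana ($76,350): Disability Support Credit: income exceeds $62,700 by $13,650, which is 18 full-or-partial $800 increments; reduction = 18 × $120 = $2,160, leaving $2,340.
Difference: |$300 − $2,340| = $2,040.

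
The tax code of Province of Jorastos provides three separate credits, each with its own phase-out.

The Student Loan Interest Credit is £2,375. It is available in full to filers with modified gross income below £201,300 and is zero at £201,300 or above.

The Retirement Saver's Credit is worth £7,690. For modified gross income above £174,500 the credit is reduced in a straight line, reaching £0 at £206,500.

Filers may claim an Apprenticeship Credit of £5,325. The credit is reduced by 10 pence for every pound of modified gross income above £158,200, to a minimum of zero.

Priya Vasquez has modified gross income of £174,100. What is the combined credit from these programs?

£13,800

Student Loan Interest Credit: £174,100 is below the £201,300 cutoff, so the full £2,375 applies.
Retirement Saver's Credit: £174,100 is at or below the £174,500 threshold, so the full £7,690 applies.
Apprenticeship Credit: 10% of the £15,900 excess over £158,200 is £1,590; credit = £5,325 − £1,590 = £3,735.
Total: £2,375 + £7,690 + £3,735 = £13,800.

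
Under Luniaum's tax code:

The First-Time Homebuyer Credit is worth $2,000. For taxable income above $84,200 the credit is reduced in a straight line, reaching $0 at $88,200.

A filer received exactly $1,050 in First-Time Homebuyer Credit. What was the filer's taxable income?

$86,100

$1,050 is 1,050/2,000 of the full $2,000, so 950/2,000 of the $4,000 range has been used: income = $84,200 + $4,000 × 950/2,000 = $86,100.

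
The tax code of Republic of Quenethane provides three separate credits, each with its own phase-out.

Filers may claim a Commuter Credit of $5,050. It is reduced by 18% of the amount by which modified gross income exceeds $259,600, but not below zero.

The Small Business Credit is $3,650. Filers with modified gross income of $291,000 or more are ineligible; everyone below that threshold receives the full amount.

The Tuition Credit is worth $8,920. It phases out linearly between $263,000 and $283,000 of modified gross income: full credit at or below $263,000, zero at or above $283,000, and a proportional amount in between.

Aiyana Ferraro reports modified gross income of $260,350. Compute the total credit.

$17,485

Commuter Credit: 18% of the $750 excess over $259,600 is $135; credit = $5,050 − $135 = $4,915.
Small Business Credit: $260,350 is below the $291,000 cutoff, so the full $3,650 applies.
Tuition Credit: $260,350 is at or below the $263,000 threshold, so the full $8,920 applies.
Total: $4,915 + $3,650 + $8,920 = $17,485.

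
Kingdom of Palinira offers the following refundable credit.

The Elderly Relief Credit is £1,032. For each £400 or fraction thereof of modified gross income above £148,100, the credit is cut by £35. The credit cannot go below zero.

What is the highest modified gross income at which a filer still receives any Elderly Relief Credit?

After 29 increments the reduction is 29 × £35 = £1,015, leaving £17; one more increment wipes it out. Increment 29 ends at excess 29 × £400 = £11,600, so the highest qualifying income is £148,100 + £11,600 = £159,700.

£159,700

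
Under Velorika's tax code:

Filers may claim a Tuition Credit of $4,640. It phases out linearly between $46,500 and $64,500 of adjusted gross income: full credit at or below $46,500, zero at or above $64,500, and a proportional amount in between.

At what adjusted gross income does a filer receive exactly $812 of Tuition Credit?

$61,350

$812 is 812/4,640 of the full $4,640, so 3,828/4,640 of the $18,000 range has been used: income = $46,500 + $18,000 × 3,828/4,640 = $61,350.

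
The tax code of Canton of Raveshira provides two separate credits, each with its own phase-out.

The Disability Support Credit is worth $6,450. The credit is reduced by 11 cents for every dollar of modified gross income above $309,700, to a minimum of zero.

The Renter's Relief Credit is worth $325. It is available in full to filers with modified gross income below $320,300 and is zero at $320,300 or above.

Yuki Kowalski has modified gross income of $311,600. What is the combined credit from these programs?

$6,566

Disability Support Credit: 11% of the $1,900 excess over $309,700 is $209; credit = $6,450 − $209 = $6,241.
Renter's Relief Credit: $311,600 is below the $320,300 cutoff, so the full $325 applies.
Total: $6,241 + $325 = $6,566.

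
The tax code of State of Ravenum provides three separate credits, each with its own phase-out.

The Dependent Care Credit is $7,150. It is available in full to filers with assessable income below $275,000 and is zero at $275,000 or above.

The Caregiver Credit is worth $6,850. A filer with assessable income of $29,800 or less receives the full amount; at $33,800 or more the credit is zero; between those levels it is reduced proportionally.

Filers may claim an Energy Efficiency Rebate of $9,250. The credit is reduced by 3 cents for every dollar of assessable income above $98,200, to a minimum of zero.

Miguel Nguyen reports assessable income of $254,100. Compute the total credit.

Dependent Care Credit: $254,100 is below the $275,000 cutoff, so the full $7,150 applies.
Caregiver Credit: $254,100 is at or above $33,800, so the credit is $0.
Energy Efficiency Rebate: 3% of the $155,900 excess over $98,200 is $4,677; credit = $9,250 − $4,677 = $4,573.
Total: $7,150 + $0 + $4,573 = $11,723.

$11,723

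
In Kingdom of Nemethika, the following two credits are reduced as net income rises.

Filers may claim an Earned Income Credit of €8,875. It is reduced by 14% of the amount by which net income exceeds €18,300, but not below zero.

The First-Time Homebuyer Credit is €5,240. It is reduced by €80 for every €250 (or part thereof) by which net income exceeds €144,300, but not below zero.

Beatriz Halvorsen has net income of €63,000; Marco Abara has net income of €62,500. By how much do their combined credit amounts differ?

€70

Beatriz (€63,000): Earned Income Credit: 14% of the €44,700 excess over €18,300 is €6,258; credit = €8,875 − €6,258 = €2,617. First-Time Homebuyer Credit: €63,000 is at or below the €144,300 threshold, so the full €5,240 applies. total €2,617 + €5,240 = €7,857
Marco (€62,500): Earned Income Credit: 14% of the €44,200 excess over €18,300 is €6,188; credit = €8,875 − €6,188 = €2,687. First-Time Homebuyer Credit: €62,500 is at or below the €144,300 threshold, so the full €5,240 applies. total €2,687 + €5,240 = €7,927
Difference: |€7,857 − €7,927| = €70.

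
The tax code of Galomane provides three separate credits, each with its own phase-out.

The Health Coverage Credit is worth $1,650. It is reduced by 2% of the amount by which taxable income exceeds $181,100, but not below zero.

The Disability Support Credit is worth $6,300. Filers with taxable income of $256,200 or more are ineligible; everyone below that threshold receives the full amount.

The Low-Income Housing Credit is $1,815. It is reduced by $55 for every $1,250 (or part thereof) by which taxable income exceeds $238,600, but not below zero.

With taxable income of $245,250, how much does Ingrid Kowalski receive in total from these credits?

$8,152

Health Coverage Credit: 2% of the $64,150 excess over $181,100 is $1,283; credit = $1,650 − $1,283 = $367.
Disability Support Credit: $245,250 is below the $256,200 cutoff, so the full $6,300 applies.
Low-Income Housing Credit: income exceeds $238,600 by $6,650, which is 6 full-or-partial $1,250 increments; reduction = 6 × $55 = $330, leaving $1,485.
Total: $367 + $6,300 + $1,485 = $8,152.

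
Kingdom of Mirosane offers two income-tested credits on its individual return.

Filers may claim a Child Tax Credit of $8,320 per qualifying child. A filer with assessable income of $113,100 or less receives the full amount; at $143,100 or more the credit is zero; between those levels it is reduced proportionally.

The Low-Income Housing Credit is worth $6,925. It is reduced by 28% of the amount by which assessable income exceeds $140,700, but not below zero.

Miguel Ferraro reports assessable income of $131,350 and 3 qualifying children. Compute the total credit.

Child Tax Credit: base = 3 × $8,320 = $24,960. $131,350 is $18,250 into a $30,000 phase-out range, leaving 11,750/30,000 of the credit: $24,960 × 11,750/30,000 = $9,776.
Low-Income Housing Credit: $131,350 is at or below the $140,700 threshold, so the full $6,925 applies.
Total: $9,776 + $6,925 = $16,701.

$16,701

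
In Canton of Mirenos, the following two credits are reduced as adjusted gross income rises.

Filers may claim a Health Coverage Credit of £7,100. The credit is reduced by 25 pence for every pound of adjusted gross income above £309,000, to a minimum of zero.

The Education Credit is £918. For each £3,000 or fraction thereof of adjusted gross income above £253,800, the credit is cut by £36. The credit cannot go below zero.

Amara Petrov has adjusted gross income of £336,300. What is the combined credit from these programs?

Health Coverage Credit: 25% of the £27,300 excess over £309,000 is £6,825; credit = £7,100 − £6,825 = £275.
Education Credit: income exceeds £253,800 by £82,500 → 28 increments × £36 = £1,008 ≥ base, so the credit is £0.
Total: £275 + £0 = £275.

£275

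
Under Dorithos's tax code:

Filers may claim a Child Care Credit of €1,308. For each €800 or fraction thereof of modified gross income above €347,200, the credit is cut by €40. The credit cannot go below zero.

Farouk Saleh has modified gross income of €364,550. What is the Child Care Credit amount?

Child Care Credit: income exceeds €347,200 by €17,350, which is 22 full-or-partial €800 increments; reduction = 22 × €40 = €880, leaving €428.

€428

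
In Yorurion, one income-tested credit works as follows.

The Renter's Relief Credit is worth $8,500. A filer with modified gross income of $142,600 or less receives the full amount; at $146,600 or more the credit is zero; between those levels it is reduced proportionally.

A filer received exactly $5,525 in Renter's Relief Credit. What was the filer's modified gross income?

$144,000

$5,525 is 5,525/8,500 of the full $8,500, so 2,975/8,500 of the $4,000 range has been used: income = $142,600 + $4,000 × 2,975/8,500 = $144,000.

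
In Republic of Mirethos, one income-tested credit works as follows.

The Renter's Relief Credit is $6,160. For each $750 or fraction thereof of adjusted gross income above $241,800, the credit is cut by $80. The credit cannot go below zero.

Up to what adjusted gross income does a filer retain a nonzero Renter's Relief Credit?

After 76 increments the reduction is 76 × $80 = $6,080, leaving $80; one more increment wipes it out. Increment 76 ends at excess 76 × $750 = $57,000, so the highest qualifying income is $241,800 + $57,000 = $298,800.

$298,800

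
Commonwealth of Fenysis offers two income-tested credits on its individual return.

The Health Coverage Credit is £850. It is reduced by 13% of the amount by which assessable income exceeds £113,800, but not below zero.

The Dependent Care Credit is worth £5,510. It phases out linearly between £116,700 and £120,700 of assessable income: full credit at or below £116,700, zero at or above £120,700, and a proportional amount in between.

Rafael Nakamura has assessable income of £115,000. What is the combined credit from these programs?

Health Coverage Credit: 13% of the £1,200 excess over £113,800 is £156; credit = £850 − £156 = £694.
Dependent Care Credit: £115,000 is at or below the £116,700 threshold, so the full £5,510 applies.
Total: £694 + £5,510 = £6,204.

£6,204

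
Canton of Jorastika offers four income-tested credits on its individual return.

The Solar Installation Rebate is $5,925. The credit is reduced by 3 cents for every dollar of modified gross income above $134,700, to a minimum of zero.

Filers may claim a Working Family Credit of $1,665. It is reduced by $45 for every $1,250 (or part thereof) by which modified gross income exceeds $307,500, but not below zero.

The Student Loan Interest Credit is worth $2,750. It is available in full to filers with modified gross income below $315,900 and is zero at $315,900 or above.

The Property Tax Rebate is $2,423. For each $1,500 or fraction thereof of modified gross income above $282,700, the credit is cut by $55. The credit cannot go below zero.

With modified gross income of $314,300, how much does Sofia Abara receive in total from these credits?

$5,895

Solar Installation Rebate: 3% of the $179,600 excess over $134,700 is $5,388; credit = $5,925 − $5,388 = $537.
Working Family Credit: income exceeds $307,500 by $6,800, which is 6 full-or-partial $1,250 increments; reduction = 6 × $45 = $270, leaving $1,395.
Student Loan Interest Credit: $314,300 is below the $315,900 cutoff, so the full $2,750 applies.
Property Tax Rebate: income exceeds $282,700 by $31,600, which is 22 full-or-partial $1,500 increments; reduction = 22 × $55 = $1,210, leaving $1,213.
Total: $537 + $1,395 + $2,750 + $1,213 = $5,895.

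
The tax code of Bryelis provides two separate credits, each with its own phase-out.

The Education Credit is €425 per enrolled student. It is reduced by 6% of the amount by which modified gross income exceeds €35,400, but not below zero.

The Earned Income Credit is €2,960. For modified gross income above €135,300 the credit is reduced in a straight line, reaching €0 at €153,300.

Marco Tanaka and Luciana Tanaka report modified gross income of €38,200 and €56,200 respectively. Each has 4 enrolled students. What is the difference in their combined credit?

€1,080

Marco (€38,200): Education Credit: base = 4 × €425 = €1,700. 6% of the €2,800 excess over €35,400 is €168; credit = €1,700 − €168 = €1,532. Earned Income Credit: €38,200 is at or below the €135,300 threshold, so the full €2,960 applies. total €1,532 + €2,960 = €4,492
Luciana (€56,200): Education Credit: base = 4 × €425 = €1,700. 6% of the €20,800 excess over €35,400 is €1,248; credit = €1,700 − €1,248 = €452. Earned Income Credit: €56,200 is at or below the €135,300 threshold, so the full €2,960 applies. total €452 + €2,960 = €3,412
Difference: |€4,492 − €3,412| = €1,080.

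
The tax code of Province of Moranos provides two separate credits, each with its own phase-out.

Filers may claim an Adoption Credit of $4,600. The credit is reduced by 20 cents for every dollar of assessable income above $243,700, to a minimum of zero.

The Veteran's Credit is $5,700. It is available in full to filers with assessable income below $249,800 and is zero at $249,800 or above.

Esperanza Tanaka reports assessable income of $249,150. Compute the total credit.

$9,210

Adoption Credit: 20% of the $5,450 excess over $243,700 is $1,090; credit = $4,600 − $1,090 = $3,510.
Veteran's Credit: $249,150 is below the $249,800 cutoff, so the full $5,700 applies.
Total: $3,510 + $5,700 = $9,210.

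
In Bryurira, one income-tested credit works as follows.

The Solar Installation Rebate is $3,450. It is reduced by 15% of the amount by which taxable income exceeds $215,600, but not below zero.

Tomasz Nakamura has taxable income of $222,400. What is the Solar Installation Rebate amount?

$2,430

Solar Installation Rebate: 15% of the $6,800 excess over $215,600 is $1,020; credit = $3,450 − $1,020 = $2,430.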